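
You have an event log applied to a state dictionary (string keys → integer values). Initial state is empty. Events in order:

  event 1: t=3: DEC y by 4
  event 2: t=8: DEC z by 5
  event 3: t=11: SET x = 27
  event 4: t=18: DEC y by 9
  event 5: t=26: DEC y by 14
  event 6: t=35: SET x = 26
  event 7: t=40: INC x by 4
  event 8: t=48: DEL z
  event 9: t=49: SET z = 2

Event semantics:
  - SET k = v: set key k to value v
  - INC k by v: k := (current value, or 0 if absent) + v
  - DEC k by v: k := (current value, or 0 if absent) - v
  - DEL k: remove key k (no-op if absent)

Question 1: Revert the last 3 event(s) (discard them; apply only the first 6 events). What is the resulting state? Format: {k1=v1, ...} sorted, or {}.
Answer: {x=26, y=-27, z=-5}

Derivation:
Keep first 6 events (discard last 3):
  after event 1 (t=3: DEC y by 4): {y=-4}
  after event 2 (t=8: DEC z by 5): {y=-4, z=-5}
  after event 3 (t=11: SET x = 27): {x=27, y=-4, z=-5}
  after event 4 (t=18: DEC y by 9): {x=27, y=-13, z=-5}
  after event 5 (t=26: DEC y by 14): {x=27, y=-27, z=-5}
  after event 6 (t=35: SET x = 26): {x=26, y=-27, z=-5}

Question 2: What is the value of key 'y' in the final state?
Track key 'y' through all 9 events:
  event 1 (t=3: DEC y by 4): y (absent) -> -4
  event 2 (t=8: DEC z by 5): y unchanged
  event 3 (t=11: SET x = 27): y unchanged
  event 4 (t=18: DEC y by 9): y -4 -> -13
  event 5 (t=26: DEC y by 14): y -13 -> -27
  event 6 (t=35: SET x = 26): y unchanged
  event 7 (t=40: INC x by 4): y unchanged
  event 8 (t=48: DEL z): y unchanged
  event 9 (t=49: SET z = 2): y unchanged
Final: y = -27

Answer: -27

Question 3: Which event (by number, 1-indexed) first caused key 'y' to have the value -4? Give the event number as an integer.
Looking for first event where y becomes -4:
  event 1: y (absent) -> -4  <-- first match

Answer: 1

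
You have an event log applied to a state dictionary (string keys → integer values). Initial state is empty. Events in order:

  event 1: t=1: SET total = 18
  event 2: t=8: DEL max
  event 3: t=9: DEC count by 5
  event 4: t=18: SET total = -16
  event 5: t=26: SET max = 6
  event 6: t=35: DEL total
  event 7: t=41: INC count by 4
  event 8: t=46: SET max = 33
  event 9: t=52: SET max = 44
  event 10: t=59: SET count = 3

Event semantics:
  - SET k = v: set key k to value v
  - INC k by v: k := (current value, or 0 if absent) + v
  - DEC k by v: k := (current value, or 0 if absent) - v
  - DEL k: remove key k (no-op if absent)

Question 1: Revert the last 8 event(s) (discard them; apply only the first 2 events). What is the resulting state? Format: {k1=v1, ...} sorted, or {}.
Answer: {total=18}

Derivation:
Keep first 2 events (discard last 8):
  after event 1 (t=1: SET total = 18): {total=18}
  after event 2 (t=8: DEL max): {total=18}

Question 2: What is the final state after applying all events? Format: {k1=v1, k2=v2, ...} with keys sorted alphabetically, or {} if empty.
  after event 1 (t=1: SET total = 18): {total=18}
  after event 2 (t=8: DEL max): {total=18}
  after event 3 (t=9: DEC count by 5): {count=-5, total=18}
  after event 4 (t=18: SET total = -16): {count=-5, total=-16}
  after event 5 (t=26: SET max = 6): {count=-5, max=6, total=-16}
  after event 6 (t=35: DEL total): {count=-5, max=6}
  after event 7 (t=41: INC count by 4): {count=-1, max=6}
  after event 8 (t=46: SET max = 33): {count=-1, max=33}
  after event 9 (t=52: SET max = 44): {count=-1, max=44}
  after event 10 (t=59: SET count = 3): {count=3, max=44}

Answer: {count=3, max=44}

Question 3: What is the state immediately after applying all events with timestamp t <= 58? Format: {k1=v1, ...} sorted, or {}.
Apply events with t <= 58 (9 events):
  after event 1 (t=1: SET total = 18): {total=18}
  after event 2 (t=8: DEL max): {total=18}
  after event 3 (t=9: DEC count by 5): {count=-5, total=18}
  after event 4 (t=18: SET total = -16): {count=-5, total=-16}
  after event 5 (t=26: SET max = 6): {count=-5, max=6, total=-16}
  after event 6 (t=35: DEL total): {count=-5, max=6}
  after event 7 (t=41: INC count by 4): {count=-1, max=6}
  after event 8 (t=46: SET max = 33): {count=-1, max=33}
  after event 9 (t=52: SET max = 44): {count=-1, max=44}

Answer: {count=-1, max=44}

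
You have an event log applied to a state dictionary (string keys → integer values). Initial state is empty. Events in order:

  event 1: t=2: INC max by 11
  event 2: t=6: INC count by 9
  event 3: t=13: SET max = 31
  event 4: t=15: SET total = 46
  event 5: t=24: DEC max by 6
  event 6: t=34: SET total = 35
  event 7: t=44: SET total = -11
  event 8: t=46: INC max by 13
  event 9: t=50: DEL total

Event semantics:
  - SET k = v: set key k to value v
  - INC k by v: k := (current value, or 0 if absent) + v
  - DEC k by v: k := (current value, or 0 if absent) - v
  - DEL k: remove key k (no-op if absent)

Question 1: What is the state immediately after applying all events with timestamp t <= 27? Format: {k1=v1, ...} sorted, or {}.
Apply events with t <= 27 (5 events):
  after event 1 (t=2: INC max by 11): {max=11}
  after event 2 (t=6: INC count by 9): {count=9, max=11}
  after event 3 (t=13: SET max = 31): {count=9, max=31}
  after event 4 (t=15: SET total = 46): {count=9, max=31, total=46}
  after event 5 (t=24: DEC max by 6): {count=9, max=25, total=46}

Answer: {count=9, max=25, total=46}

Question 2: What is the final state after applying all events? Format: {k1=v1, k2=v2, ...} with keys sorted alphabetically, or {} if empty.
  after event 1 (t=2: INC max by 11): {max=11}
  after event 2 (t=6: INC count by 9): {count=9, max=11}
  after event 3 (t=13: SET max = 31): {count=9, max=31}
  after event 4 (t=15: SET total = 46): {count=9, max=31, total=46}
  after event 5 (t=24: DEC max by 6): {count=9, max=25, total=46}
  after event 6 (t=34: SET total = 35): {count=9, max=25, total=35}
  after event 7 (t=44: SET total = -11): {count=9, max=25, total=-11}
  after event 8 (t=46: INC max by 13): {count=9, max=38, total=-11}
  after event 9 (t=50: DEL total): {count=9, max=38}

Answer: {count=9, max=38}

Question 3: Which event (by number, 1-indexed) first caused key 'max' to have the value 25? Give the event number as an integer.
Looking for first event where max becomes 25:
  event 1: max = 11
  event 2: max = 11
  event 3: max = 31
  event 4: max = 31
  event 5: max 31 -> 25  <-- first match

Answer: 5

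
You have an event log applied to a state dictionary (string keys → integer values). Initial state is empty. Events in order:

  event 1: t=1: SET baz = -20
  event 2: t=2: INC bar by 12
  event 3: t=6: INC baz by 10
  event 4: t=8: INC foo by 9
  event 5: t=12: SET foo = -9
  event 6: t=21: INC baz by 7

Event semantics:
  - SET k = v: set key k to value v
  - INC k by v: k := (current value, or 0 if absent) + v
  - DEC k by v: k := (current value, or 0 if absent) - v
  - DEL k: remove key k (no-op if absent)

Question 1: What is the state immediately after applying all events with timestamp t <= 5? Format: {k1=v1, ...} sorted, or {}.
Answer: {bar=12, baz=-20}

Derivation:
Apply events with t <= 5 (2 events):
  after event 1 (t=1: SET baz = -20): {baz=-20}
  after event 2 (t=2: INC bar by 12): {bar=12, baz=-20}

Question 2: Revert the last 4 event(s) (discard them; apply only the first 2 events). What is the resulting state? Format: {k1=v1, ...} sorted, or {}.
Keep first 2 events (discard last 4):
  after event 1 (t=1: SET baz = -20): {baz=-20}
  after event 2 (t=2: INC bar by 12): {bar=12, baz=-20}

Answer: {bar=12, baz=-20}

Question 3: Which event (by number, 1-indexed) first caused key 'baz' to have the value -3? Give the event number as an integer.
Answer: 6

Derivation:
Looking for first event where baz becomes -3:
  event 1: baz = -20
  event 2: baz = -20
  event 3: baz = -10
  event 4: baz = -10
  event 5: baz = -10
  event 6: baz -10 -> -3  <-- first match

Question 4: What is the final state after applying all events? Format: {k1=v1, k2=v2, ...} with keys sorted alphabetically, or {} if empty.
  after event 1 (t=1: SET baz = -20): {baz=-20}
  after event 2 (t=2: INC bar by 12): {bar=12, baz=-20}
  after event 3 (t=6: INC baz by 10): {bar=12, baz=-10}
  after event 4 (t=8: INC foo by 9): {bar=12, baz=-10, foo=9}
  after event 5 (t=12: SET foo = -9): {bar=12, baz=-10, foo=-9}
  after event 6 (t=21: INC baz by 7): {bar=12, baz=-3, foo=-9}

Answer: {bar=12, baz=-3, foo=-9}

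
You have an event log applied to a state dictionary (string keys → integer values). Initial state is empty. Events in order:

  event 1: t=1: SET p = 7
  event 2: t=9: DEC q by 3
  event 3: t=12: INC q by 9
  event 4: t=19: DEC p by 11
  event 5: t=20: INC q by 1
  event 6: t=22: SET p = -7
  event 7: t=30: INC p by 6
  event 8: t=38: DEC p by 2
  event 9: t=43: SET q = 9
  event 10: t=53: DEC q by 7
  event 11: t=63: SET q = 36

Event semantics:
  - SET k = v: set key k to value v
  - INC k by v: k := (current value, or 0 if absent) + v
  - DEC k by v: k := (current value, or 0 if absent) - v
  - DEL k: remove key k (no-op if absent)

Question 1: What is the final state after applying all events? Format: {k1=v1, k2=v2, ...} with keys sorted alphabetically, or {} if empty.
Answer: {p=-3, q=36}

Derivation:
  after event 1 (t=1: SET p = 7): {p=7}
  after event 2 (t=9: DEC q by 3): {p=7, q=-3}
  after event 3 (t=12: INC q by 9): {p=7, q=6}
  after event 4 (t=19: DEC p by 11): {p=-4, q=6}
  after event 5 (t=20: INC q by 1): {p=-4, q=7}
  after event 6 (t=22: SET p = -7): {p=-7, q=7}
  after event 7 (t=30: INC p by 6): {p=-1, q=7}
  after event 8 (t=38: DEC p by 2): {p=-3, q=7}
  after event 9 (t=43: SET q = 9): {p=-3, q=9}
  after event 10 (t=53: DEC q by 7): {p=-3, q=2}
  after event 11 (t=63: SET q = 36): {p=-3, q=36}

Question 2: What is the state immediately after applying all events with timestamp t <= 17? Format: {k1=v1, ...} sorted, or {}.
Apply events with t <= 17 (3 events):
  after event 1 (t=1: SET p = 7): {p=7}
  after event 2 (t=9: DEC q by 3): {p=7, q=-3}
  after event 3 (t=12: INC q by 9): {p=7, q=6}

Answer: {p=7, q=6}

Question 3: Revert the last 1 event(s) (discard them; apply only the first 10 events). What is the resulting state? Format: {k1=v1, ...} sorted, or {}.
Answer: {p=-3, q=2}

Derivation:
Keep first 10 events (discard last 1):
  after event 1 (t=1: SET p = 7): {p=7}
  after event 2 (t=9: DEC q by 3): {p=7, q=-3}
  after event 3 (t=12: INC q by 9): {p=7, q=6}
  after event 4 (t=19: DEC p by 11): {p=-4, q=6}
  after event 5 (t=20: INC q by 1): {p=-4, q=7}
  after event 6 (t=22: SET p = -7): {p=-7, q=7}
  after event 7 (t=30: INC p by 6): {p=-1, q=7}
  after event 8 (t=38: DEC p by 2): {p=-3, q=7}
  after event 9 (t=43: SET q = 9): {p=-3, q=9}
  after event 10 (t=53: DEC q by 7): {p=-3, q=2}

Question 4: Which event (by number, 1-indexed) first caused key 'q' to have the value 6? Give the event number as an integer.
Looking for first event where q becomes 6:
  event 2: q = -3
  event 3: q -3 -> 6  <-- first match

Answer: 3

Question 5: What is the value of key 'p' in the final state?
Track key 'p' through all 11 events:
  event 1 (t=1: SET p = 7): p (absent) -> 7
  event 2 (t=9: DEC q by 3): p unchanged
  event 3 (t=12: INC q by 9): p unchanged
  event 4 (t=19: DEC p by 11): p 7 -> -4
  event 5 (t=20: INC q by 1): p unchanged
  event 6 (t=22: SET p = -7): p -4 -> -7
  event 7 (t=30: INC p by 6): p -7 -> -1
  event 8 (t=38: DEC p by 2): p -1 -> -3
  event 9 (t=43: SET q = 9): p unchanged
  event 10 (t=53: DEC q by 7): p unchanged
  event 11 (t=63: SET q = 36): p unchanged
Final: p = -3

Answer: -3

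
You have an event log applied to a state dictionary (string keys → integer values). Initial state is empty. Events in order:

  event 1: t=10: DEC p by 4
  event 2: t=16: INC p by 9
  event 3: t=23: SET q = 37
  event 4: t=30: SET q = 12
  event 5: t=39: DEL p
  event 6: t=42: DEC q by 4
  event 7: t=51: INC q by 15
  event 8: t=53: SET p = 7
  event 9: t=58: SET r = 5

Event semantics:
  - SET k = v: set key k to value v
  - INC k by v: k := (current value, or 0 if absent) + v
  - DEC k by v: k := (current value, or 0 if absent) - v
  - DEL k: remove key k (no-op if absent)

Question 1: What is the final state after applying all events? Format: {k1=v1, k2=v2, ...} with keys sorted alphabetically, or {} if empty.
Answer: {p=7, q=23, r=5}

Derivation:
  after event 1 (t=10: DEC p by 4): {p=-4}
  after event 2 (t=16: INC p by 9): {p=5}
  after event 3 (t=23: SET q = 37): {p=5, q=37}
  after event 4 (t=30: SET q = 12): {p=5, q=12}
  after event 5 (t=39: DEL p): {q=12}
  after event 6 (t=42: DEC q by 4): {q=8}
  after event 7 (t=51: INC q by 15): {q=23}
  after event 8 (t=53: SET p = 7): {p=7, q=23}
  after event 9 (t=58: SET r = 5): {p=7, q=23, r=5}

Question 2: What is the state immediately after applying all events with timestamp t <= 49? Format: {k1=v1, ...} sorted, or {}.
Answer: {q=8}

Derivation:
Apply events with t <= 49 (6 events):
  after event 1 (t=10: DEC p by 4): {p=-4}
  after event 2 (t=16: INC p by 9): {p=5}
  after event 3 (t=23: SET q = 37): {p=5, q=37}
  after event 4 (t=30: SET q = 12): {p=5, q=12}
  after event 5 (t=39: DEL p): {q=12}
  after event 6 (t=42: DEC q by 4): {q=8}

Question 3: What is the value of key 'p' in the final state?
Answer: 7

Derivation:
Track key 'p' through all 9 events:
  event 1 (t=10: DEC p by 4): p (absent) -> -4
  event 2 (t=16: INC p by 9): p -4 -> 5
  event 3 (t=23: SET q = 37): p unchanged
  event 4 (t=30: SET q = 12): p unchanged
  event 5 (t=39: DEL p): p 5 -> (absent)
  event 6 (t=42: DEC q by 4): p unchanged
  event 7 (t=51: INC q by 15): p unchanged
  event 8 (t=53: SET p = 7): p (absent) -> 7
  event 9 (t=58: SET r = 5): p unchanged
Final: p = 7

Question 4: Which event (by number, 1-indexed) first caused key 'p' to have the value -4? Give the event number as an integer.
Looking for first event where p becomes -4:
  event 1: p (absent) -> -4  <-- first match

Answer: 1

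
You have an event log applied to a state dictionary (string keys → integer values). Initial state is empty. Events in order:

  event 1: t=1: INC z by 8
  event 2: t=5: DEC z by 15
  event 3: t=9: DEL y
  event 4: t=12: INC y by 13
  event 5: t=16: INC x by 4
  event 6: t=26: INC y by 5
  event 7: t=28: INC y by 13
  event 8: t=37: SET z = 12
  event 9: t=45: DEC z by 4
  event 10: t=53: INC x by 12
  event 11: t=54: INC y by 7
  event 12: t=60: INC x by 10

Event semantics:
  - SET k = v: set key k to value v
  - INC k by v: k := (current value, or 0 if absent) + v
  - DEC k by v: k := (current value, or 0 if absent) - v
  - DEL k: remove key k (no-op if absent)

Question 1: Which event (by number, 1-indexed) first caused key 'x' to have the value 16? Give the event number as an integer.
Looking for first event where x becomes 16:
  event 5: x = 4
  event 6: x = 4
  event 7: x = 4
  event 8: x = 4
  event 9: x = 4
  event 10: x 4 -> 16  <-- first match

Answer: 10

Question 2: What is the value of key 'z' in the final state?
Answer: 8

Derivation:
Track key 'z' through all 12 events:
  event 1 (t=1: INC z by 8): z (absent) -> 8
  event 2 (t=5: DEC z by 15): z 8 -> -7
  event 3 (t=9: DEL y): z unchanged
  event 4 (t=12: INC y by 13): z unchanged
  event 5 (t=16: INC x by 4): z unchanged
  event 6 (t=26: INC y by 5): z unchanged
  event 7 (t=28: INC y by 13): z unchanged
  event 8 (t=37: SET z = 12): z -7 -> 12
  event 9 (t=45: DEC z by 4): z 12 -> 8
  event 10 (t=53: INC x by 12): z unchanged
  event 11 (t=54: INC y by 7): z unchanged
  event 12 (t=60: INC x by 10): z unchanged
Final: z = 8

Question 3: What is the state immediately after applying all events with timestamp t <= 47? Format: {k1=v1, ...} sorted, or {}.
Apply events with t <= 47 (9 events):
  after event 1 (t=1: INC z by 8): {z=8}
  after event 2 (t=5: DEC z by 15): {z=-7}
  after event 3 (t=9: DEL y): {z=-7}
  after event 4 (t=12: INC y by 13): {y=13, z=-7}
  after event 5 (t=16: INC x by 4): {x=4, y=13, z=-7}
  after event 6 (t=26: INC y by 5): {x=4, y=18, z=-7}
  after event 7 (t=28: INC y by 13): {x=4, y=31, z=-7}
  after event 8 (t=37: SET z = 12): {x=4, y=31, z=12}
  after event 9 (t=45: DEC z by 4): {x=4, y=31, z=8}

Answer: {x=4, y=31, z=8}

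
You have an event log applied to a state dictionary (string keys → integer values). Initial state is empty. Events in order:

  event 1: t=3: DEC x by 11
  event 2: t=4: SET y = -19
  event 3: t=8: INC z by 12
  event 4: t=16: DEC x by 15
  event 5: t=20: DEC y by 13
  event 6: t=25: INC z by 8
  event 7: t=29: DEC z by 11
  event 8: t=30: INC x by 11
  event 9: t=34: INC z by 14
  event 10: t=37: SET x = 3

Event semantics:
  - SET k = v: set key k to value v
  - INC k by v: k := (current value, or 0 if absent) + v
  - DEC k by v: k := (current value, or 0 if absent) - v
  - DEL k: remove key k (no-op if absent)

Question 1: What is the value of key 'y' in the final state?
Answer: -32

Derivation:
Track key 'y' through all 10 events:
  event 1 (t=3: DEC x by 11): y unchanged
  event 2 (t=4: SET y = -19): y (absent) -> -19
  event 3 (t=8: INC z by 12): y unchanged
  event 4 (t=16: DEC x by 15): y unchanged
  event 5 (t=20: DEC y by 13): y -19 -> -32
  event 6 (t=25: INC z by 8): y unchanged
  event 7 (t=29: DEC z by 11): y unchanged
  event 8 (t=30: INC x by 11): y unchanged
  event 9 (t=34: INC z by 14): y unchanged
  event 10 (t=37: SET x = 3): y unchanged
Final: y = -32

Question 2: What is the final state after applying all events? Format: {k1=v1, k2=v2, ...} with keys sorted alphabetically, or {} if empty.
Answer: {x=3, y=-32, z=23}

Derivation:
  after event 1 (t=3: DEC x by 11): {x=-11}
  after event 2 (t=4: SET y = -19): {x=-11, y=-19}
  after event 3 (t=8: INC z by 12): {x=-11, y=-19, z=12}
  after event 4 (t=16: DEC x by 15): {x=-26, y=-19, z=12}
  after event 5 (t=20: DEC y by 13): {x=-26, y=-32, z=12}
  after event 6 (t=25: INC z by 8): {x=-26, y=-32, z=20}
  after event 7 (t=29: DEC z by 11): {x=-26, y=-32, z=9}
  after event 8 (t=30: INC x by 11): {x=-15, y=-32, z=9}
  after event 9 (t=34: INC z by 14): {x=-15, y=-32, z=23}
  after event 10 (t=37: SET x = 3): {x=3, y=-32, z=23}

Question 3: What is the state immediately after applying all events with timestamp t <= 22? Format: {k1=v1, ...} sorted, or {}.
Answer: {x=-26, y=-32, z=12}

Derivation:
Apply events with t <= 22 (5 events):
  after event 1 (t=3: DEC x by 11): {x=-11}
  after event 2 (t=4: SET y = -19): {x=-11, y=-19}
  after event 3 (t=8: INC z by 12): {x=-11, y=-19, z=12}
  after event 4 (t=16: DEC x by 15): {x=-26, y=-19, z=12}
  after event 5 (t=20: DEC y by 13): {x=-26, y=-32, z=12}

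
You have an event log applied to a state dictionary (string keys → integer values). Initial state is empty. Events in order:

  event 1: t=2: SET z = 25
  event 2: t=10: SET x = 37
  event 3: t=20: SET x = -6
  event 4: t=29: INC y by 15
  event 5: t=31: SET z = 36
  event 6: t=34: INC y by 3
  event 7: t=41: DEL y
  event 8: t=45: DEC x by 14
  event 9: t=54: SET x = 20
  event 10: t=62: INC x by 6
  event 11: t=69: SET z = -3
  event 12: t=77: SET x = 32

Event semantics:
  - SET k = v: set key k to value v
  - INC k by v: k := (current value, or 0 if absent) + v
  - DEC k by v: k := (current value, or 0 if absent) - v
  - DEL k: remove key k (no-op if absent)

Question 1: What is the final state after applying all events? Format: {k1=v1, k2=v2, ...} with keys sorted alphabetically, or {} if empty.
Answer: {x=32, z=-3}

Derivation:
  after event 1 (t=2: SET z = 25): {z=25}
  after event 2 (t=10: SET x = 37): {x=37, z=25}
  after event 3 (t=20: SET x = -6): {x=-6, z=25}
  after event 4 (t=29: INC y by 15): {x=-6, y=15, z=25}
  after event 5 (t=31: SET z = 36): {x=-6, y=15, z=36}
  after event 6 (t=34: INC y by 3): {x=-6, y=18, z=36}
  after event 7 (t=41: DEL y): {x=-6, z=36}
  after event 8 (t=45: DEC x by 14): {x=-20, z=36}
  after event 9 (t=54: SET x = 20): {x=20, z=36}
  after event 10 (t=62: INC x by 6): {x=26, z=36}
  after event 11 (t=69: SET z = -3): {x=26, z=-3}
  after event 12 (t=77: SET x = 32): {x=32, z=-3}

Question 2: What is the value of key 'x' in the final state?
Answer: 32

Derivation:
Track key 'x' through all 12 events:
  event 1 (t=2: SET z = 25): x unchanged
  event 2 (t=10: SET x = 37): x (absent) -> 37
  event 3 (t=20: SET x = -6): x 37 -> -6
  event 4 (t=29: INC y by 15): x unchanged
  event 5 (t=31: SET z = 36): x unchanged
  event 6 (t=34: INC y by 3): x unchanged
  event 7 (t=41: DEL y): x unchanged
  event 8 (t=45: DEC x by 14): x -6 -> -20
  event 9 (t=54: SET x = 20): x -20 -> 20
  event 10 (t=62: INC x by 6): x 20 -> 26
  event 11 (t=69: SET z = -3): x unchanged
  event 12 (t=77: SET x = 32): x 26 -> 32
Final: x = 32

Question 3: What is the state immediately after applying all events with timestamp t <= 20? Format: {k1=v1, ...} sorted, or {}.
Apply events with t <= 20 (3 events):
  after event 1 (t=2: SET z = 25): {z=25}
  after event 2 (t=10: SET x = 37): {x=37, z=25}
  after event 3 (t=20: SET x = -6): {x=-6, z=25}

Answer: {x=-6, z=25}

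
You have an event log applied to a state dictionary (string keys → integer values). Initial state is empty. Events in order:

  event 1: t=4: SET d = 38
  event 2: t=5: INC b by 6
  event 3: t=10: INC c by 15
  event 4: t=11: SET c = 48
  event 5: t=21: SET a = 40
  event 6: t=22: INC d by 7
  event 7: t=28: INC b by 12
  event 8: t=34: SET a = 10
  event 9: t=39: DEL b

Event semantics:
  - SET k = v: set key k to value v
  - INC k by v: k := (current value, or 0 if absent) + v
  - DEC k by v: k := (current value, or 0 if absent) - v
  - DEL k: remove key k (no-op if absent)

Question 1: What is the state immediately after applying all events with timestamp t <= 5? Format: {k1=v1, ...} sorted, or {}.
Answer: {b=6, d=38}

Derivation:
Apply events with t <= 5 (2 events):
  after event 1 (t=4: SET d = 38): {d=38}
  after event 2 (t=5: INC b by 6): {b=6, d=38}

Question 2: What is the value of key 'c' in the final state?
Track key 'c' through all 9 events:
  event 1 (t=4: SET d = 38): c unchanged
  event 2 (t=5: INC b by 6): c unchanged
  event 3 (t=10: INC c by 15): c (absent) -> 15
  event 4 (t=11: SET c = 48): c 15 -> 48
  event 5 (t=21: SET a = 40): c unchanged
  event 6 (t=22: INC d by 7): c unchanged
  event 7 (t=28: INC b by 12): c unchanged
  event 8 (t=34: SET a = 10): c unchanged
  event 9 (t=39: DEL b): c unchanged
Final: c = 48

Answer: 48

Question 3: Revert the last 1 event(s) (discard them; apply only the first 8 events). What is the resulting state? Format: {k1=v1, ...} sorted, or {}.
Keep first 8 events (discard last 1):
  after event 1 (t=4: SET d = 38): {d=38}
  after event 2 (t=5: INC b by 6): {b=6, d=38}
  after event 3 (t=10: INC c by 15): {b=6, c=15, d=38}
  after event 4 (t=11: SET c = 48): {b=6, c=48, d=38}
  after event 5 (t=21: SET a = 40): {a=40, b=6, c=48, d=38}
  after event 6 (t=22: INC d by 7): {a=40, b=6, c=48, d=45}
  after event 7 (t=28: INC b by 12): {a=40, b=18, c=48, d=45}
  after event 8 (t=34: SET a = 10): {a=10, b=18, c=48, d=45}

Answer: {a=10, b=18, c=48, d=45}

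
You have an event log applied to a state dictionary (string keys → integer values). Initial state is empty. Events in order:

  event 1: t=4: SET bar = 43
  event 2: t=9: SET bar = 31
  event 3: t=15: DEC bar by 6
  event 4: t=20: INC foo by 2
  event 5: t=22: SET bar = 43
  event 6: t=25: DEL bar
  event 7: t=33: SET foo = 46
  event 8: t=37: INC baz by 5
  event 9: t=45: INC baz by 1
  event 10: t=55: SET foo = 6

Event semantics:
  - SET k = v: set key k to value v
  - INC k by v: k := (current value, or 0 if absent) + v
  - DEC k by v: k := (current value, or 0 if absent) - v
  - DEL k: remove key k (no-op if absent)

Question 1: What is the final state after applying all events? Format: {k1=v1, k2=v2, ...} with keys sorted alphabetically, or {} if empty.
  after event 1 (t=4: SET bar = 43): {bar=43}
  after event 2 (t=9: SET bar = 31): {bar=31}
  after event 3 (t=15: DEC bar by 6): {bar=25}
  after event 4 (t=20: INC foo by 2): {bar=25, foo=2}
  after event 5 (t=22: SET bar = 43): {bar=43, foo=2}
  after event 6 (t=25: DEL bar): {foo=2}
  after event 7 (t=33: SET foo = 46): {foo=46}
  after event 8 (t=37: INC baz by 5): {baz=5, foo=46}
  after event 9 (t=45: INC baz by 1): {baz=6, foo=46}
  after event 10 (t=55: SET foo = 6): {baz=6, foo=6}

Answer: {baz=6, foo=6}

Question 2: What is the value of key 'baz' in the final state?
Track key 'baz' through all 10 events:
  event 1 (t=4: SET bar = 43): baz unchanged
  event 2 (t=9: SET bar = 31): baz unchanged
  event 3 (t=15: DEC bar by 6): baz unchanged
  event 4 (t=20: INC foo by 2): baz unchanged
  event 5 (t=22: SET bar = 43): baz unchanged
  event 6 (t=25: DEL bar): baz unchanged
  event 7 (t=33: SET foo = 46): baz unchanged
  event 8 (t=37: INC baz by 5): baz (absent) -> 5
  event 9 (t=45: INC baz by 1): baz 5 -> 6
  event 10 (t=55: SET foo = 6): baz unchanged
Final: baz = 6

Answer: 6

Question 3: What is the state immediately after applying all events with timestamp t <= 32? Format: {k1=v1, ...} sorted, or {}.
Apply events with t <= 32 (6 events):
  after event 1 (t=4: SET bar = 43): {bar=43}
  after event 2 (t=9: SET bar = 31): {bar=31}
  after event 3 (t=15: DEC bar by 6): {bar=25}
  after event 4 (t=20: INC foo by 2): {bar=25, foo=2}
  after event 5 (t=22: SET bar = 43): {bar=43, foo=2}
  after event 6 (t=25: DEL bar): {foo=2}

Answer: {foo=2}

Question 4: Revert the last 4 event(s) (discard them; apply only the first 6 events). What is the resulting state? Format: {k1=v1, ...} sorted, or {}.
Answer: {foo=2}

Derivation:
Keep first 6 events (discard last 4):
  after event 1 (t=4: SET bar = 43): {bar=43}
  after event 2 (t=9: SET bar = 31): {bar=31}
  after event 3 (t=15: DEC bar by 6): {bar=25}
  after event 4 (t=20: INC foo by 2): {bar=25, foo=2}
  after event 5 (t=22: SET bar = 43): {bar=43, foo=2}
  after event 6 (t=25: DEL bar): {foo=2}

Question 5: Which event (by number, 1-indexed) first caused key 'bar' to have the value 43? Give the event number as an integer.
Answer: 1

Derivation:
Looking for first event where bar becomes 43:
  event 1: bar (absent) -> 43  <-- first match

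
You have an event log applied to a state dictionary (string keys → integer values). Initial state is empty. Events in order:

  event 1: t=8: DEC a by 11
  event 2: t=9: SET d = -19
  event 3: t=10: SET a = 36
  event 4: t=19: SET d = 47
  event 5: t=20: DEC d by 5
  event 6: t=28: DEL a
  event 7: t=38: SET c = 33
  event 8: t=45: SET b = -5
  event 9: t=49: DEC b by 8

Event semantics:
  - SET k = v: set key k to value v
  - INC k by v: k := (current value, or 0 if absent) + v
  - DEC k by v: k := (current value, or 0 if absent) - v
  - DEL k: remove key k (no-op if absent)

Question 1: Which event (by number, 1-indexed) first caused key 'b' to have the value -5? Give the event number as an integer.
Looking for first event where b becomes -5:
  event 8: b (absent) -> -5  <-- first match

Answer: 8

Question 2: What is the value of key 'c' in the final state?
Answer: 33

Derivation:
Track key 'c' through all 9 events:
  event 1 (t=8: DEC a by 11): c unchanged
  event 2 (t=9: SET d = -19): c unchanged
  event 3 (t=10: SET a = 36): c unchanged
  event 4 (t=19: SET d = 47): c unchanged
  event 5 (t=20: DEC d by 5): c unchanged
  event 6 (t=28: DEL a): c unchanged
  event 7 (t=38: SET c = 33): c (absent) -> 33
  event 8 (t=45: SET b = -5): c unchanged
  event 9 (t=49: DEC b by 8): c unchanged
Final: c = 33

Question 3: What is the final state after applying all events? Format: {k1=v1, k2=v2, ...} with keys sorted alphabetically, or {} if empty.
  after event 1 (t=8: DEC a by 11): {a=-11}
  after event 2 (t=9: SET d = -19): {a=-11, d=-19}
  after event 3 (t=10: SET a = 36): {a=36, d=-19}
  after event 4 (t=19: SET d = 47): {a=36, d=47}
  after event 5 (t=20: DEC d by 5): {a=36, d=42}
  after event 6 (t=28: DEL a): {d=42}
  after event 7 (t=38: SET c = 33): {c=33, d=42}
  after event 8 (t=45: SET b = -5): {b=-5, c=33, d=42}
  after event 9 (t=49: DEC b by 8): {b=-13, c=33, d=42}

Answer: {b=-13, c=33, d=42}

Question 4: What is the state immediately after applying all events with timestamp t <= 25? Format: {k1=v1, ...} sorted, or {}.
Answer: {a=36, d=42}

Derivation:
Apply events with t <= 25 (5 events):
  after event 1 (t=8: DEC a by 11): {a=-11}
  after event 2 (t=9: SET d = -19): {a=-11, d=-19}
  after event 3 (t=10: SET a = 36): {a=36, d=-19}
  after event 4 (t=19: SET d = 47): {a=36, d=47}
  after event 5 (t=20: DEC d by 5): {a=36, d=42}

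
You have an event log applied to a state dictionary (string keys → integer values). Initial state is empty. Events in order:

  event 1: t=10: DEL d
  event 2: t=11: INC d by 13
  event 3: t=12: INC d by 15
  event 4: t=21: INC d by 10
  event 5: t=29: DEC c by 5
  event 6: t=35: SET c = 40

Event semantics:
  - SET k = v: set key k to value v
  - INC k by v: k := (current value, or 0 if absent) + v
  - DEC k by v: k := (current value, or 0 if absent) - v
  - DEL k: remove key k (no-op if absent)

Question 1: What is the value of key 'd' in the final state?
Track key 'd' through all 6 events:
  event 1 (t=10: DEL d): d (absent) -> (absent)
  event 2 (t=11: INC d by 13): d (absent) -> 13
  event 3 (t=12: INC d by 15): d 13 -> 28
  event 4 (t=21: INC d by 10): d 28 -> 38
  event 5 (t=29: DEC c by 5): d unchanged
  event 6 (t=35: SET c = 40): d unchanged
Final: d = 38

Answer: 38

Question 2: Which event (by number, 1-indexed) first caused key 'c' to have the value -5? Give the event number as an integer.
Answer: 5

Derivation:
Looking for first event where c becomes -5:
  event 5: c (absent) -> -5  <-- first match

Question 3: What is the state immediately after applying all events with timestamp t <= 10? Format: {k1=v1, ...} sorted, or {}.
Apply events with t <= 10 (1 events):
  after event 1 (t=10: DEL d): {}

Answer: {}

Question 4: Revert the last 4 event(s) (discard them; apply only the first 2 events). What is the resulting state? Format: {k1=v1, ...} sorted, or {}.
Keep first 2 events (discard last 4):
  after event 1 (t=10: DEL d): {}
  after event 2 (t=11: INC d by 13): {d=13}

Answer: {d=13}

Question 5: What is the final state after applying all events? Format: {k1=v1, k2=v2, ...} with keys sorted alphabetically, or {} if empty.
  after event 1 (t=10: DEL d): {}
  after event 2 (t=11: INC d by 13): {d=13}
  after event 3 (t=12: INC d by 15): {d=28}
  after event 4 (t=21: INC d by 10): {d=38}
  after event 5 (t=29: DEC c by 5): {c=-5, d=38}
  after event 6 (t=35: SET c = 40): {c=40, d=38}

Answer: {c=40, d=38}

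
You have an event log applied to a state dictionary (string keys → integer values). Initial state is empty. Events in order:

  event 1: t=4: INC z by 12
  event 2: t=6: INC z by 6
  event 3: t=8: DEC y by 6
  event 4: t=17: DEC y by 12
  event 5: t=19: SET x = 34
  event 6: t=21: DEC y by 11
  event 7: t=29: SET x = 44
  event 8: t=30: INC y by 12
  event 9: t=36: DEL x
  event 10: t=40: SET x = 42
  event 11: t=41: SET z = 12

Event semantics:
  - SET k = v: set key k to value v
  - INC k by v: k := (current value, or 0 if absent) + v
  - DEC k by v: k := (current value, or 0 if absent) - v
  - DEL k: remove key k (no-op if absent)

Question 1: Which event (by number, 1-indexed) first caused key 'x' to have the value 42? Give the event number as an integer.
Answer: 10

Derivation:
Looking for first event where x becomes 42:
  event 5: x = 34
  event 6: x = 34
  event 7: x = 44
  event 8: x = 44
  event 9: x = (absent)
  event 10: x (absent) -> 42  <-- first match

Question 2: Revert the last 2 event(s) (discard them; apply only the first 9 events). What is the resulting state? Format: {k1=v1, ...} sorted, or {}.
Answer: {y=-17, z=18}

Derivation:
Keep first 9 events (discard last 2):
  after event 1 (t=4: INC z by 12): {z=12}
  after event 2 (t=6: INC z by 6): {z=18}
  after event 3 (t=8: DEC y by 6): {y=-6, z=18}
  after event 4 (t=17: DEC y by 12): {y=-18, z=18}
  after event 5 (t=19: SET x = 34): {x=34, y=-18, z=18}
  after event 6 (t=21: DEC y by 11): {x=34, y=-29, z=18}
  after event 7 (t=29: SET x = 44): {x=44, y=-29, z=18}
  after event 8 (t=30: INC y by 12): {x=44, y=-17, z=18}
  after event 9 (t=36: DEL x): {y=-17, z=18}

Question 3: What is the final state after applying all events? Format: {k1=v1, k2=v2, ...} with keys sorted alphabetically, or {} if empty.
Answer: {x=42, y=-17, z=12}

Derivation:
  after event 1 (t=4: INC z by 12): {z=12}
  after event 2 (t=6: INC z by 6): {z=18}
  after event 3 (t=8: DEC y by 6): {y=-6, z=18}
  after event 4 (t=17: DEC y by 12): {y=-18, z=18}
  after event 5 (t=19: SET x = 34): {x=34, y=-18, z=18}
  after event 6 (t=21: DEC y by 11): {x=34, y=-29, z=18}
  after event 7 (t=29: SET x = 44): {x=44, y=-29, z=18}
  after event 8 (t=30: INC y by 12): {x=44, y=-17, z=18}
  after event 9 (t=36: DEL x): {y=-17, z=18}
  after event 10 (t=40: SET x = 42): {x=42, y=-17, z=18}
  after event 11 (t=41: SET z = 12): {x=42, y=-17, z=12}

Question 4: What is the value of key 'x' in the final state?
Track key 'x' through all 11 events:
  event 1 (t=4: INC z by 12): x unchanged
  event 2 (t=6: INC z by 6): x unchanged
  event 3 (t=8: DEC y by 6): x unchanged
  event 4 (t=17: DEC y by 12): x unchanged
  event 5 (t=19: SET x = 34): x (absent) -> 34
  event 6 (t=21: DEC y by 11): x unchanged
  event 7 (t=29: SET x = 44): x 34 -> 44
  event 8 (t=30: INC y by 12): x unchanged
  event 9 (t=36: DEL x): x 44 -> (absent)
  event 10 (t=40: SET x = 42): x (absent) -> 42
  event 11 (t=41: SET z = 12): x unchanged
Final: x = 42

Answer: 42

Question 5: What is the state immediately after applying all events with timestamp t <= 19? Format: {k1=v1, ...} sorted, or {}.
Apply events with t <= 19 (5 events):
  after event 1 (t=4: INC z by 12): {z=12}
  after event 2 (t=6: INC z by 6): {z=18}
  after event 3 (t=8: DEC y by 6): {y=-6, z=18}
  after event 4 (t=17: DEC y by 12): {y=-18, z=18}
  after event 5 (t=19: SET x = 34): {x=34, y=-18, z=18}

Answer: {x=34, y=-18, z=18}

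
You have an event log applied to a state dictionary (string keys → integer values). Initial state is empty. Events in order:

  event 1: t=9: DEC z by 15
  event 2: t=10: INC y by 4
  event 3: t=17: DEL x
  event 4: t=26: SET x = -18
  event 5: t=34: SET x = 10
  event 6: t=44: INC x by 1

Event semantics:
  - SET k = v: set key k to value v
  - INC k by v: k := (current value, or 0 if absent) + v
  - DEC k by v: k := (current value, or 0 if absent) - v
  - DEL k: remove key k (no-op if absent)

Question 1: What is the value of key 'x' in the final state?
Answer: 11

Derivation:
Track key 'x' through all 6 events:
  event 1 (t=9: DEC z by 15): x unchanged
  event 2 (t=10: INC y by 4): x unchanged
  event 3 (t=17: DEL x): x (absent) -> (absent)
  event 4 (t=26: SET x = -18): x (absent) -> -18
  event 5 (t=34: SET x = 10): x -18 -> 10
  event 6 (t=44: INC x by 1): x 10 -> 11
Final: x = 11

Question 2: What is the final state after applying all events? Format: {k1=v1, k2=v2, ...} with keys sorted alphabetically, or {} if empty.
  after event 1 (t=9: DEC z by 15): {z=-15}
  after event 2 (t=10: INC y by 4): {y=4, z=-15}
  after event 3 (t=17: DEL x): {y=4, z=-15}
  after event 4 (t=26: SET x = -18): {x=-18, y=4, z=-15}
  after event 5 (t=34: SET x = 10): {x=10, y=4, z=-15}
  after event 6 (t=44: INC x by 1): {x=11, y=4, z=-15}

Answer: {x=11, y=4, z=-15}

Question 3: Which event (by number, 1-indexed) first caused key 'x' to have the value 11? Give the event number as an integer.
Looking for first event where x becomes 11:
  event 4: x = -18
  event 5: x = 10
  event 6: x 10 -> 11  <-- first match

Answer: 6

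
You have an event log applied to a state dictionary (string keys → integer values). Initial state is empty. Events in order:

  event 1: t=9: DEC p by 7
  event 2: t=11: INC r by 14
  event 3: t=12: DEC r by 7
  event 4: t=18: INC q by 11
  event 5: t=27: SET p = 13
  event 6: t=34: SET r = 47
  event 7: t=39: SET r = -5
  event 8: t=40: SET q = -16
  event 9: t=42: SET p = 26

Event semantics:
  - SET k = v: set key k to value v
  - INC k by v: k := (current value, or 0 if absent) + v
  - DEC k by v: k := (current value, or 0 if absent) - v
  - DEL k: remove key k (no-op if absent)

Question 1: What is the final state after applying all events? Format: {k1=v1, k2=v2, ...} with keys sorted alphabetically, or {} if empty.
Answer: {p=26, q=-16, r=-5}

Derivation:
  after event 1 (t=9: DEC p by 7): {p=-7}
  after event 2 (t=11: INC r by 14): {p=-7, r=14}
  after event 3 (t=12: DEC r by 7): {p=-7, r=7}
  after event 4 (t=18: INC q by 11): {p=-7, q=11, r=7}
  after event 5 (t=27: SET p = 13): {p=13, q=11, r=7}
  after event 6 (t=34: SET r = 47): {p=13, q=11, r=47}
  after event 7 (t=39: SET r = -5): {p=13, q=11, r=-5}
  after event 8 (t=40: SET q = -16): {p=13, q=-16, r=-5}
  after event 9 (t=42: SET p = 26): {p=26, q=-16, r=-5}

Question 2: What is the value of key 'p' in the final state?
Track key 'p' through all 9 events:
  event 1 (t=9: DEC p by 7): p (absent) -> -7
  event 2 (t=11: INC r by 14): p unchanged
  event 3 (t=12: DEC r by 7): p unchanged
  event 4 (t=18: INC q by 11): p unchanged
  event 5 (t=27: SET p = 13): p -7 -> 13
  event 6 (t=34: SET r = 47): p unchanged
  event 7 (t=39: SET r = -5): p unchanged
  event 8 (t=40: SET q = -16): p unchanged
  event 9 (t=42: SET p = 26): p 13 -> 26
Final: p = 26

Answer: 26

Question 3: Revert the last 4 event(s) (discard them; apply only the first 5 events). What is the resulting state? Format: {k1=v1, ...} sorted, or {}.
Keep first 5 events (discard last 4):
  after event 1 (t=9: DEC p by 7): {p=-7}
  after event 2 (t=11: INC r by 14): {p=-7, r=14}
  after event 3 (t=12: DEC r by 7): {p=-7, r=7}
  after event 4 (t=18: INC q by 11): {p=-7, q=11, r=7}
  after event 5 (t=27: SET p = 13): {p=13, q=11, r=7}

Answer: {p=13, q=11, r=7}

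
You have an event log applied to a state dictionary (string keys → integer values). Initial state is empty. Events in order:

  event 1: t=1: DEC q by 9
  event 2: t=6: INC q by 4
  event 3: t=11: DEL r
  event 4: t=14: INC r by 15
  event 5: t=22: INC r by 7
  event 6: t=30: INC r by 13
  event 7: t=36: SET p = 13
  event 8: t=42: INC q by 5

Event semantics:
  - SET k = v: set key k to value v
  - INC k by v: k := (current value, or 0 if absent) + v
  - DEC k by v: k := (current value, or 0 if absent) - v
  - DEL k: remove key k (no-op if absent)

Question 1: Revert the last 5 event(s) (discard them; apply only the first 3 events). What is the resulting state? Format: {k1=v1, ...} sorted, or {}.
Keep first 3 events (discard last 5):
  after event 1 (t=1: DEC q by 9): {q=-9}
  after event 2 (t=6: INC q by 4): {q=-5}
  after event 3 (t=11: DEL r): {q=-5}

Answer: {q=-5}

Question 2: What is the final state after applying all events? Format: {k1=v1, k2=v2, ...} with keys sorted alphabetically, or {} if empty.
  after event 1 (t=1: DEC q by 9): {q=-9}
  after event 2 (t=6: INC q by 4): {q=-5}
  after event 3 (t=11: DEL r): {q=-5}
  after event 4 (t=14: INC r by 15): {q=-5, r=15}
  after event 5 (t=22: INC r by 7): {q=-5, r=22}
  after event 6 (t=30: INC r by 13): {q=-5, r=35}
  after event 7 (t=36: SET p = 13): {p=13, q=-5, r=35}
  after event 8 (t=42: INC q by 5): {p=13, q=0, r=35}

Answer: {p=13, q=0, r=35}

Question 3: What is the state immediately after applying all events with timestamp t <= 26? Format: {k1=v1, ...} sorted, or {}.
Answer: {q=-5, r=22}

Derivation:
Apply events with t <= 26 (5 events):
  after event 1 (t=1: DEC q by 9): {q=-9}
  after event 2 (t=6: INC q by 4): {q=-5}
  after event 3 (t=11: DEL r): {q=-5}
  after event 4 (t=14: INC r by 15): {q=-5, r=15}
  after event 5 (t=22: INC r by 7): {q=-5, r=22}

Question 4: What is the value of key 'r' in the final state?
Track key 'r' through all 8 events:
  event 1 (t=1: DEC q by 9): r unchanged
  event 2 (t=6: INC q by 4): r unchanged
  event 3 (t=11: DEL r): r (absent) -> (absent)
  event 4 (t=14: INC r by 15): r (absent) -> 15
  event 5 (t=22: INC r by 7): r 15 -> 22
  event 6 (t=30: INC r by 13): r 22 -> 35
  event 7 (t=36: SET p = 13): r unchanged
  event 8 (t=42: INC q by 5): r unchanged
Final: r = 35

Answer: 35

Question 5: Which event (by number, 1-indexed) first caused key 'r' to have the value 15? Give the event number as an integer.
Looking for first event where r becomes 15:
  event 4: r (absent) -> 15  <-- first match

Answer: 4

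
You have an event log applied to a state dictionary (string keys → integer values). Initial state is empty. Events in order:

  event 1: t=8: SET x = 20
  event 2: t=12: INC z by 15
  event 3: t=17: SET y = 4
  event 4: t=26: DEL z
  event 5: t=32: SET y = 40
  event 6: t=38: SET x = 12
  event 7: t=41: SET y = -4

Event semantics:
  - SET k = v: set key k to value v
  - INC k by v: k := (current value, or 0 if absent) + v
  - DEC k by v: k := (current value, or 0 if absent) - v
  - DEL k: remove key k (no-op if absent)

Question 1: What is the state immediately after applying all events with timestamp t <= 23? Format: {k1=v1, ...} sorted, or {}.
Answer: {x=20, y=4, z=15}

Derivation:
Apply events with t <= 23 (3 events):
  after event 1 (t=8: SET x = 20): {x=20}
  after event 2 (t=12: INC z by 15): {x=20, z=15}
  after event 3 (t=17: SET y = 4): {x=20, y=4, z=15}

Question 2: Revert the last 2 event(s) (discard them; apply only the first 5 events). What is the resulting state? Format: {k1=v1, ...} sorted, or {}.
Keep first 5 events (discard last 2):
  after event 1 (t=8: SET x = 20): {x=20}
  after event 2 (t=12: INC z by 15): {x=20, z=15}
  after event 3 (t=17: SET y = 4): {x=20, y=4, z=15}
  after event 4 (t=26: DEL z): {x=20, y=4}
  after event 5 (t=32: SET y = 40): {x=20, y=40}

Answer: {x=20, y=40}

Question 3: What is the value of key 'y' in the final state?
Answer: -4

Derivation:
Track key 'y' through all 7 events:
  event 1 (t=8: SET x = 20): y unchanged
  event 2 (t=12: INC z by 15): y unchanged
  event 3 (t=17: SET y = 4): y (absent) -> 4
  event 4 (t=26: DEL z): y unchanged
  event 5 (t=32: SET y = 40): y 4 -> 40
  event 6 (t=38: SET x = 12): y unchanged
  event 7 (t=41: SET y = -4): y 40 -> -4
Final: y = -4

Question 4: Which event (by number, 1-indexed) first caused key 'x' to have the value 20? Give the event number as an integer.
Answer: 1

Derivation:
Looking for first event where x becomes 20:
  event 1: x (absent) -> 20  <-- first match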